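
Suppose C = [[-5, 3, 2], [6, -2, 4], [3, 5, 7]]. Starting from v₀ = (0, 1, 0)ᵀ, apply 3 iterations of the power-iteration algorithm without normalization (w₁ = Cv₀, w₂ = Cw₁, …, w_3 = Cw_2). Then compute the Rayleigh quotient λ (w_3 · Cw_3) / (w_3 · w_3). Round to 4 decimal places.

λ ≈ 5.6658

w1 = Cv₀ = (3, -2, 5)
w2 = Cw1 = (-11, 42, 34)
w3 = Cw2 = (249, -14, 415)
Cw3 = (-457, 3182, 3582)
w3·Cw3 = 249·(-457) + (-14)·3182 + 415·3582 = 1328189; w3·w3 = 249·249 + (-14)·(-14) + 415·415 = 234422
λ ≈ 1328189/234422 = 5.6658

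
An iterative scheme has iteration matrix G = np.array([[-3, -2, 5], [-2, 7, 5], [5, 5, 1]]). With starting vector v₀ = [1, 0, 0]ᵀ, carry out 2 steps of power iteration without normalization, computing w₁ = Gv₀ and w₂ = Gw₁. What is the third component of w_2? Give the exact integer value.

-20

w1 = Gv₀ = ((-3)·1 + (-2)·0 + 5·0; (-2)·1 + 7·0 + 5·0; 5·1 + 5·0 + 1·0) = (-3, -2, 5)
w2 = Gw1 = ((-3)·(-3) + (-2)·(-2) + 5·5; (-2)·(-3) + 7·(-2) + 5·5; 5·(-3) + 5·(-2) + 1·5) = (38, 17, -20)
The requested component of w2 is -20.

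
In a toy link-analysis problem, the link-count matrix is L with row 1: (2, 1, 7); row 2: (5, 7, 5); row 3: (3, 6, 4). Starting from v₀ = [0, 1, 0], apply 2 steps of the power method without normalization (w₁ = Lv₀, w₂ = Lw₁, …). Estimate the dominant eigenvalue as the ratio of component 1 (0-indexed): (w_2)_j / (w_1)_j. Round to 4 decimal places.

w1 = Lv₀ = (1, 7, 6)
w2 = Lw1 = (51, 84, 69)
Ratio at component: 84 / 7 = 12.0000

λ ≈ 12.0000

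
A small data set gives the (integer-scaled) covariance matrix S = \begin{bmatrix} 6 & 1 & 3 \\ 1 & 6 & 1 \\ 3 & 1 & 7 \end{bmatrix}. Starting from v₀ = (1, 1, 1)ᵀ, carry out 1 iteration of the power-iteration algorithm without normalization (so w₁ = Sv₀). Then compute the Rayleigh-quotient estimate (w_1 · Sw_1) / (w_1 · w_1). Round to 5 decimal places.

w1 = Sv₀ = (10, 8, 11)
Sw1 = (101, 69, 115)
w1·Sw1 = 10·101 + 8·69 + 11·115 = 2827; w1·w1 = 10·10 + 8·8 + 11·11 = 285
λ ≈ 2827/285 = 9.91930

9.91930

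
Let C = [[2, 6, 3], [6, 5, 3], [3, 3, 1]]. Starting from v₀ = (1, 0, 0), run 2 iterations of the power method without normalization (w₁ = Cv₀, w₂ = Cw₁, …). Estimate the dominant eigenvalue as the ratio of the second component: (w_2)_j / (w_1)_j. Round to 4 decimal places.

λ ≈ 8.5000

w1 = Cv₀ = (2, 6, 3)
w2 = Cw1 = (49, 51, 27)
Ratio at component: 51 / 6 = 8.5000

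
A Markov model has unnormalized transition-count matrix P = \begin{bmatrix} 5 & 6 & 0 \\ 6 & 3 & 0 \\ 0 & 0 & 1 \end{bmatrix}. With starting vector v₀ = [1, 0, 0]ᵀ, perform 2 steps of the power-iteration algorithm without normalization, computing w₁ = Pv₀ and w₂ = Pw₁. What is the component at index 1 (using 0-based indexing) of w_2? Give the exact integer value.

w1 = Pv₀ = (5, 6, 0)
w2 = Pw1 = (61, 48, 0)
The requested component of w2 is 48.

48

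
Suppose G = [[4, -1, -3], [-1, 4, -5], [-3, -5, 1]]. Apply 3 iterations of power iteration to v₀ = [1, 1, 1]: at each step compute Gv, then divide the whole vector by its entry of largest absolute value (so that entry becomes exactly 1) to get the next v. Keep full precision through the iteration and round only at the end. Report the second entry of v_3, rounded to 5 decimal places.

Gv0 = (0.000000, -2.000000, -7.000000); divide by -7.000000 → v1 = (0.000000, 0.285714, 1.000000)
Gv1 = (-3.285714, -3.857143, -0.428571); divide by -3.857143 → v2 = (0.851852, 1.000000, 0.111111)
Gv2 = (2.074074, 2.592593, -7.444444); divide by -7.444444 → v3 = (-0.278607, -0.348259, 1.000000)
Requested entry of v3: 70/-201 = -0.34826

-0.34826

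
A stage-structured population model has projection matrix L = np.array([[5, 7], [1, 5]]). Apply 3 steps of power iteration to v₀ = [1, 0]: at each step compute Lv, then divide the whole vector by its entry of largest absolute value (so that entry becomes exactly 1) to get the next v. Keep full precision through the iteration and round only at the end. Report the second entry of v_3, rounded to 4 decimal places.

Lv0 = (5.00000, 1.00000); divide by 5.00000 → v1 = (1.00000, 0.20000)
Lv1 = (6.40000, 2.00000); divide by 6.40000 → v2 = (1.00000, 0.31250)
Lv2 = (7.18750, 2.56250); divide by 7.18750 → v3 = (1.00000, 0.35652)
Requested entry of v3: 82/230 = 0.3565

0.3565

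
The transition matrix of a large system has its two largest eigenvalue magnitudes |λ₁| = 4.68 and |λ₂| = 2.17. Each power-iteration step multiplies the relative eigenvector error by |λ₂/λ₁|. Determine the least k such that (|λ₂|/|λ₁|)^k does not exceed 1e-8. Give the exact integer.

|λ₂/λ₁| = 2.17/4.68 = 0.46368
Need k ≥ ln(1e-8) / ln(0.46368) = -18.4207 / -0.7686 ≈ 23.967
Smallest integer k satisfying the bound: 24

24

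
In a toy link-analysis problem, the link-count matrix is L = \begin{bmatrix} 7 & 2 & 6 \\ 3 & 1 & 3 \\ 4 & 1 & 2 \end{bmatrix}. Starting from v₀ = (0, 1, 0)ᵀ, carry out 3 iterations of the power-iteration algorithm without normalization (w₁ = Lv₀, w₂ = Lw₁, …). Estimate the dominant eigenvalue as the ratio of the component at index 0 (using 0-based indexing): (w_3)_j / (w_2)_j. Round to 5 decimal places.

w1 = Lv₀ = (2, 1, 1)
w2 = Lw1 = (22, 10, 11)
w3 = Lw2 = (240, 109, 120)
Ratio at component: 240 / 22 = 10.90909

λ ≈ 10.90909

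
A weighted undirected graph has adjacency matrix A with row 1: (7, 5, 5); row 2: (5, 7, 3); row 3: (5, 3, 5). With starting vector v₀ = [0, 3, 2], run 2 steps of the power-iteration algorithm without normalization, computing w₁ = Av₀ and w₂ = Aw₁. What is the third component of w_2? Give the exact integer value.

301

w1 = Av₀ = (7·0 + 5·3 + 5·2; 5·0 + 7·3 + 3·2; 5·0 + 3·3 + 5·2) = (25, 27, 19)
w2 = Aw1 = (7·25 + 5·27 + 5·19; 5·25 + 7·27 + 3·19; 5·25 + 3·27 + 5·19) = (405, 371, 301)
The requested component of w2 is 301.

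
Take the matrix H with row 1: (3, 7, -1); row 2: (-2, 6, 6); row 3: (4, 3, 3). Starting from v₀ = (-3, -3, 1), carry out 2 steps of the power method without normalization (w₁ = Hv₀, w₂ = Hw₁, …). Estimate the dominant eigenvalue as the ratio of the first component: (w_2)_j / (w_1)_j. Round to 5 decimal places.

λ ≈ 3.77419

w1 = Hv₀ = (3·(-3) + 7·(-3) + (-1)·1; (-2)·(-3) + 6·(-3) + 6·1; 4·(-3) + 3·(-3) + 3·1) = (-31, -6, -18)
w2 = Hw1 = (3·(-31) + 7·(-6) + (-1)·(-18); (-2)·(-31) + 6·(-6) + 6·(-18); 4·(-31) + 3·(-6) + 3·(-18)) = (-117, -82, -196)
Ratio at component: -117 / -31 = 3.77419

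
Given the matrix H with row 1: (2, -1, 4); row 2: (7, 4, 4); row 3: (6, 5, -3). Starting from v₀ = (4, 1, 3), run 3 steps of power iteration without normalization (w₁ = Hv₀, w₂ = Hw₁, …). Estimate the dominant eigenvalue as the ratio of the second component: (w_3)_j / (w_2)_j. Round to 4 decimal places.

8.1491

w1 = Hv₀ = (2·4 + (-1)·1 + 4·3; 7·4 + 4·1 + 4·3; 6·4 + 5·1 + (-3)·3) = (19, 44, 20)
w2 = Hw1 = (2·19 + (-1)·44 + 4·20; 7·19 + 4·44 + 4·20; 6·19 + 5·44 + (-3)·20) = (74, 389, 274)
w3 = Hw2 = (855, 3170, 1567)
Ratio at component: 3170 / 389 = 8.1491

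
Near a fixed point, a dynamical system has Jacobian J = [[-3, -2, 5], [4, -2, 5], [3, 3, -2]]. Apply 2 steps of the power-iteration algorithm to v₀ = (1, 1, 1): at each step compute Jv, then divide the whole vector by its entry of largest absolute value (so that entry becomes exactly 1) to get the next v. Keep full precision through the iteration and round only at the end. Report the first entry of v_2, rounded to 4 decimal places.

0.4615

Jv0 = (0.00000, 7.00000, 4.00000); divide by 7.00000 → v1 = (0.00000, 1.00000, 0.57143)
Jv1 = (0.85714, 0.85714, 1.85714); divide by 1.85714 → v2 = (0.46154, 0.46154, 1.00000)
Requested entry of v2: 6/13 = 0.4615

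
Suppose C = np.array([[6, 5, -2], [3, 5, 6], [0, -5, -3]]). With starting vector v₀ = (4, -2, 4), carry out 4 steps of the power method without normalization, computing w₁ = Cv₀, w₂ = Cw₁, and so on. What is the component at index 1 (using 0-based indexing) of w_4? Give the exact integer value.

w1 = Cv₀ = (6·4 + 5·(-2) + (-2)·4; 3·4 + 5·(-2) + 6·4; 0·4 + (-5)·(-2) + (-3)·4) = (6, 26, -2)
w2 = Cw1 = (6·6 + 5·26 + (-2)·(-2); 3·6 + 5·26 + 6·(-2); 0·6 + (-5)·26 + (-3)·(-2)) = (170, 136, -124)
w3 = Cw2 = (1948, 446, -308)
w4 = Cw3 = (14534, 6226, -1306)
The requested component of w4 is 6226.

6226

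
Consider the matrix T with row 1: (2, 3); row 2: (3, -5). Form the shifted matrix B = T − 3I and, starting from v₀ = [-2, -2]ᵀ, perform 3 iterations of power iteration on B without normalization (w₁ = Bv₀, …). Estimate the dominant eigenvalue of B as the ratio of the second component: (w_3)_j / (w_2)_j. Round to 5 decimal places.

-9.10870

B = T − 3I has rows (-1, 3); (3, -8)
w1 = Bv₀ = (-4, 10)
w2 = Bw1 = (34, -92)
w3 = Bw2 = (-310, 838)
Ratio: 838/-92 = -9.10870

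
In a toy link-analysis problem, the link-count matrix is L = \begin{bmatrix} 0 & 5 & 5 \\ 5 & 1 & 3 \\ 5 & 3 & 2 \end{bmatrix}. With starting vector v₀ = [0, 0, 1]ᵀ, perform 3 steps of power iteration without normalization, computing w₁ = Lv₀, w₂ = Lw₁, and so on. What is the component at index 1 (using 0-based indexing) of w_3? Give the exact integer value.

273

w1 = Lv₀ = (0·0 + 5·0 + 5·1; 5·0 + 1·0 + 3·1; 5·0 + 3·0 + 2·1) = (5, 3, 2)
w2 = Lw1 = (0·5 + 5·3 + 5·2; 5·5 + 1·3 + 3·2; 5·5 + 3·3 + 2·2) = (25, 34, 38)
w3 = Lw2 = (360, 273, 303)
The requested component of w3 is 273.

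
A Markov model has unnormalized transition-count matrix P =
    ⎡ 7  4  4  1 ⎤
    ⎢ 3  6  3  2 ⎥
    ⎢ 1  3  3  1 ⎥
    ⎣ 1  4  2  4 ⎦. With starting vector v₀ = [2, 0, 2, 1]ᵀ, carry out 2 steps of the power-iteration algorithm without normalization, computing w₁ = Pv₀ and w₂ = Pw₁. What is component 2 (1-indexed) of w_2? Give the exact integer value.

w1 = Pv₀ = (7·2 + 4·0 + 4·2 + 1·1; 3·2 + 6·0 + 3·2 + 2·1; 1·2 + 3·0 + 3·2 + 1·1; 1·2 + 4·0 + 2·2 + 4·1) = (23, 14, 9, 10)
w2 = Pw1 = (7·23 + 4·14 + 4·9 + 1·10; 3·23 + 6·14 + 3·9 + 2·10; 1·23 + 3·14 + 3·9 + 1·10; 1·23 + 4·14 + 2·9 + 4·10) = (263, 200, 102, 137)
The requested component of w2 is 200.

200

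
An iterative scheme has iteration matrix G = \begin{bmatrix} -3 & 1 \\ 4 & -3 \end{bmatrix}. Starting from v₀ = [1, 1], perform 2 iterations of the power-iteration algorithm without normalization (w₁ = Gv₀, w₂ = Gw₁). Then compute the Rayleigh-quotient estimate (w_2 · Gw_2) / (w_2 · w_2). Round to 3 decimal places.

w1 = Gv₀ = ((-3)·1 + 1·1; 4·1 + (-3)·1) = (-2, 1)
w2 = Gw1 = ((-3)·(-2) + 1·1; 4·(-2) + (-3)·1) = (7, -11)
Gw2 = (-32, 61)
w2·Gw2 = 7·(-32) + (-11)·61 = -895; w2·w2 = 7·7 + (-11)·(-11) = 170
λ ≈ -895/170 = -5.265

λ ≈ -5.265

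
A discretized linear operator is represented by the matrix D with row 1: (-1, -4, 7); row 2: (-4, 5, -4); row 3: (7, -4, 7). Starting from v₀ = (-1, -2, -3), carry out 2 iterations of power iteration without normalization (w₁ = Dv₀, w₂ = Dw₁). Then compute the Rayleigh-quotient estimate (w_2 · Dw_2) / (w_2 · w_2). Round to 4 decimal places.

14.2882

w1 = Dv₀ = ((-1)·(-1) + (-4)·(-2) + 7·(-3); (-4)·(-1) + 5·(-2) + (-4)·(-3); 7·(-1) + (-4)·(-2) + 7·(-3)) = (-12, 6, -20)
w2 = Dw1 = ((-1)·(-12) + (-4)·6 + 7·(-20); (-4)·(-12) + 5·6 + (-4)·(-20); 7·(-12) + (-4)·6 + 7·(-20)) = (-152, 158, -248)
Dw2 = (-2216, 2390, -3432)
w2·Dw2 = (-152)·(-2216) + 158·2390 + (-248)·(-3432) = 1565588; w2·w2 = (-152)·(-152) + 158·158 + (-248)·(-248) = 109572
λ ≈ 1565588/109572 = 14.2882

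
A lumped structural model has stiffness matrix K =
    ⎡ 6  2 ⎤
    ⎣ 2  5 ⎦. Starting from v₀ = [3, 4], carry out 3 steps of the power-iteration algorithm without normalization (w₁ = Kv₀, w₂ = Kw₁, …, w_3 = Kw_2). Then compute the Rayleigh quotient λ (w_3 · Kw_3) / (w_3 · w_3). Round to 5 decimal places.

λ ≈ 7.55888

w1 = Kv₀ = (26, 26)
w2 = Kw1 = (208, 182)
w3 = Kw2 = (1612, 1326)
Kw3 = (12324, 9854)
w3·Kw3 = 1612·12324 + 1326·9854 = 32932692; w3·w3 = 1612·1612 + 1326·1326 = 4356820
λ ≈ 32932692/4356820 = 7.55888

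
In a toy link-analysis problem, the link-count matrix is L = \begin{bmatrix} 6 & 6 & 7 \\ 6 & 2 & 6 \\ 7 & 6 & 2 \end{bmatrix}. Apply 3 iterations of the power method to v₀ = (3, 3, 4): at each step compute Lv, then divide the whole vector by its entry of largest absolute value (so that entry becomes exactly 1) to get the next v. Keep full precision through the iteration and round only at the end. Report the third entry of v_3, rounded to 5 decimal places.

0.80785

Lv0 = (64.000000, 48.000000, 47.000000); divide by 64.000000 → v1 = (1.000000, 0.750000, 0.734375)
Lv1 = (15.640625, 11.906250, 12.968750); divide by 15.640625 → v2 = (1.000000, 0.761239, 0.829171)
Lv2 = (16.371628, 12.497502, 13.225774); divide by 16.371628 → v3 = (1.000000, 0.763363, 0.807847)
Requested entry of v3: 13239/16388 = 0.80785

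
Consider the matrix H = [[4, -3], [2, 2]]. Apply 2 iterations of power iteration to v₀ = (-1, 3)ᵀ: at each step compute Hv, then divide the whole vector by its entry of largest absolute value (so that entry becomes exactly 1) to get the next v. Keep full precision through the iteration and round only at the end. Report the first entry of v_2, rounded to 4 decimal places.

1.0000

Hv0 = (-13.00000, 4.00000); divide by -13.00000 → v1 = (1.00000, -0.30769)
Hv1 = (4.92308, 1.38462); divide by 4.92308 → v2 = (1.00000, 0.28125)
Requested entry of v2: -64/-64 = 1.0000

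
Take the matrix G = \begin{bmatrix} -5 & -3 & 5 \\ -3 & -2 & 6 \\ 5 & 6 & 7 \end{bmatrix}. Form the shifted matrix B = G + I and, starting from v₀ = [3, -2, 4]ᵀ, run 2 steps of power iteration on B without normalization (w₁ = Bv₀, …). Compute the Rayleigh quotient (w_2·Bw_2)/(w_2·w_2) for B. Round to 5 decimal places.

B = G + I has rows (-4, -3, 5); (-3, -1, 6); (5, 6, 8)
w1 = Bv₀ = ((-4)·3 + (-3)·(-2) + 5·4; (-3)·3 + (-1)·(-2) + 6·4; 5·3 + 6·(-2) + 8·4) = (14, 17, 35)
w2 = Bw1 = ((-4)·14 + (-3)·17 + 5·35; (-3)·14 + (-1)·17 + 6·35; 5·14 + 6·17 + 8·35) = (68, 151, 452)
Bw2 = (1535, 2357, 4862)
w2·Bw2 = 2657911; w2·w2 = 231729; μ ≈ 2657911/231729 = 11.46991

μ ≈ 11.46991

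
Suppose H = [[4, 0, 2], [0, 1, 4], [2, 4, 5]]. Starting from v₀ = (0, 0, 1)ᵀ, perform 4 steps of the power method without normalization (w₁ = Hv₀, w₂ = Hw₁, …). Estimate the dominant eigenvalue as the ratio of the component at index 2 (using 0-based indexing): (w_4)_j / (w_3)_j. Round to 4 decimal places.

λ ≈ 8.1933

w1 = Hv₀ = (4·0 + 0·0 + 2·1; 0·0 + 1·0 + 4·1; 2·0 + 4·0 + 5·1) = (2, 4, 5)
w2 = Hw1 = (4·2 + 0·4 + 2·5; 0·2 + 1·4 + 4·5; 2·2 + 4·4 + 5·5) = (18, 24, 45)
w3 = Hw2 = (162, 204, 357)
w4 = Hw3 = (1362, 1632, 2925)
Ratio at component: 2925 / 357 = 8.1933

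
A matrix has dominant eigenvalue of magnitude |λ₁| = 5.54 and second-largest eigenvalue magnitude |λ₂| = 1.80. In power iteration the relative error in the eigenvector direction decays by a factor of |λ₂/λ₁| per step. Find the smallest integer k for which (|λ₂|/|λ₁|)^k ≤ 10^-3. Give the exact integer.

|λ₂/λ₁| = 1.80/5.54 = 0.32491
Need k ≥ ln(10^-3) / ln(0.32491) = -6.9078 / -1.1242 ≈ 6.145
Smallest integer k satisfying the bound: 7

7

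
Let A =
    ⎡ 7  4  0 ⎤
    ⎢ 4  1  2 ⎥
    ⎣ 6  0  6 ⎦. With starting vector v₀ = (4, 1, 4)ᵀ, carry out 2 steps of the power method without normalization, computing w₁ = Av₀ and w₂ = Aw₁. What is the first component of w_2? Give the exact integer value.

w1 = Av₀ = (32, 25, 48)
w2 = Aw1 = (324, 249, 480)
The requested component of w2 is 324.

324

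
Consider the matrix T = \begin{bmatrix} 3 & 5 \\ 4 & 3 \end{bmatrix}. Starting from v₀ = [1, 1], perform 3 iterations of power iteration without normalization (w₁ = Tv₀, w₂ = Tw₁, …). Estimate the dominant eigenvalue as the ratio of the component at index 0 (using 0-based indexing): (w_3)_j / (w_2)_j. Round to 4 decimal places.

λ ≈ 7.4915

w1 = Tv₀ = (8, 7)
w2 = Tw1 = (59, 53)
w3 = Tw2 = (442, 395)
Ratio at component: 442 / 59 = 7.4915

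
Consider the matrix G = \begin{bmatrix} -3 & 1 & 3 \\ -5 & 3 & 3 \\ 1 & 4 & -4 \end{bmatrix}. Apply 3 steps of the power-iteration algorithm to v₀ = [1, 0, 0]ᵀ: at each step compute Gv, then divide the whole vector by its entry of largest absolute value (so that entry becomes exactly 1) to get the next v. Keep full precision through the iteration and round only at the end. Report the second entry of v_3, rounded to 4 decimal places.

-0.8425

Gv0 = (-3.00000, -5.00000, 1.00000); divide by -5.00000 → v1 = (0.60000, 1.00000, -0.20000)
Gv1 = (-1.40000, -0.60000, 5.40000); divide by 5.40000 → v2 = (-0.25926, -0.11111, 1.00000)
Gv2 = (3.66667, 3.96296, -4.70370); divide by -4.70370 → v3 = (-0.77953, -0.84252, 1.00000)
Requested entry of v3: -107/127 = -0.8425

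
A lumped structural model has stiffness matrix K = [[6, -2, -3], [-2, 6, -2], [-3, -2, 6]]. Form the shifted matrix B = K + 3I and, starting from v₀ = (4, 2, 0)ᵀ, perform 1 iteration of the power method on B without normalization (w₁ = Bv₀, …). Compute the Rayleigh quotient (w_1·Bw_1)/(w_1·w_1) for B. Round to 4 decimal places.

μ ≈ 10.7623

B = K + 3I has rows (9, -2, -3); (-2, 9, -2); (-3, -2, 9)
w1 = Bv₀ = (9·4 + (-2)·2 + (-3)·0; (-2)·4 + 9·2 + (-2)·0; (-3)·4 + (-2)·2 + 9·0) = (32, 10, -16)
Bw1 = (316, 58, -260)
w1·Bw1 = 14852; w1·w1 = 1380; μ ≈ 14852/1380 = 10.7623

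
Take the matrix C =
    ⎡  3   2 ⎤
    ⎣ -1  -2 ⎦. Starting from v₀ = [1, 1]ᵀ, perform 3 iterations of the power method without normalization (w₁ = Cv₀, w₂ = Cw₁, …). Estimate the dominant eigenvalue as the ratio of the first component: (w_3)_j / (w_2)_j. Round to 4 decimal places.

λ ≈ 3.2222

w1 = Cv₀ = (3·1 + 2·1; (-1)·1 + (-2)·1) = (5, -3)
w2 = Cw1 = (3·5 + 2·(-3); (-1)·5 + (-2)·(-3)) = (9, 1)
w3 = Cw2 = (29, -11)
Ratio at component: 29 / 9 = 3.2222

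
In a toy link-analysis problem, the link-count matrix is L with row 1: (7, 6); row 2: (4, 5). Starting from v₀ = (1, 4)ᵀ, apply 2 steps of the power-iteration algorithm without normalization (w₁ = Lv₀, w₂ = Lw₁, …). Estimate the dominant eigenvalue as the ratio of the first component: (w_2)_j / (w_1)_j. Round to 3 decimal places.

11.645

w1 = Lv₀ = (31, 24)
w2 = Lw1 = (361, 244)
Ratio at component: 361 / 31 = 11.645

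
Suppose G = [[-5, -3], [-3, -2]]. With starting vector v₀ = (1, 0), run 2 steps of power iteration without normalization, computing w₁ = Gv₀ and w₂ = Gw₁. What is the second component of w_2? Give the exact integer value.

21

w1 = Gv₀ = (-5, -3)
w2 = Gw1 = (34, 21)
The requested component of w2 is 21.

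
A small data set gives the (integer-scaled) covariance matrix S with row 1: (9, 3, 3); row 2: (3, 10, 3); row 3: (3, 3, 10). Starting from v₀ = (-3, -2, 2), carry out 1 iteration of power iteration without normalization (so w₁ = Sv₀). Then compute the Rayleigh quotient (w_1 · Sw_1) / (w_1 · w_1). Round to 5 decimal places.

w1 = Sv₀ = (-27, -23, 5)
Sw1 = (-297, -296, -100)
w1·Sw1 = (-27)·(-297) + (-23)·(-296) + 5·(-100) = 14327; w1·w1 = (-27)·(-27) + (-23)·(-23) + 5·5 = 1283
λ ≈ 14327/1283 = 11.16680

11.16680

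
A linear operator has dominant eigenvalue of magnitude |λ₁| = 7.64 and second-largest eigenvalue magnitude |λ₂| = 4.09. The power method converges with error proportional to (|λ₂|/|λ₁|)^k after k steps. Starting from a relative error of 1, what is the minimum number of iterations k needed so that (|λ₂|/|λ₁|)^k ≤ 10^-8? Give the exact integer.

|λ₂/λ₁| = 4.09/7.64 = 0.53534
Need k ≥ ln(10^-8) / ln(0.53534) = -18.4207 / -0.6249 ≈ 29.480
Smallest integer k satisfying the bound: 30

30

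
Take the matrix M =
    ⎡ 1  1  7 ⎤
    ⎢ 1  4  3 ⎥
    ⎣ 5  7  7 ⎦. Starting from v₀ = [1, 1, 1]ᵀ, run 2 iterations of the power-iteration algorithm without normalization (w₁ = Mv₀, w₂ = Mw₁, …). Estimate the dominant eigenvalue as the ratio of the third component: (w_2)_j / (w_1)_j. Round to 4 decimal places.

12.3158

w1 = Mv₀ = (9, 8, 19)
w2 = Mw1 = (150, 98, 234)
Ratio at component: 234 / 19 = 12.3158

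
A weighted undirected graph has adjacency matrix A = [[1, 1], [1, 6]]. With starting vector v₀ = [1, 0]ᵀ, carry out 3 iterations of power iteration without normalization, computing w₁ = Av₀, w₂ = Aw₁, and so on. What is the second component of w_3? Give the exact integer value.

w1 = Av₀ = (1·1 + 1·0; 1·1 + 6·0) = (1, 1)
w2 = Aw1 = (1·1 + 1·1; 1·1 + 6·1) = (2, 7)
w3 = Aw2 = (9, 44)
The requested component of w3 is 44.

44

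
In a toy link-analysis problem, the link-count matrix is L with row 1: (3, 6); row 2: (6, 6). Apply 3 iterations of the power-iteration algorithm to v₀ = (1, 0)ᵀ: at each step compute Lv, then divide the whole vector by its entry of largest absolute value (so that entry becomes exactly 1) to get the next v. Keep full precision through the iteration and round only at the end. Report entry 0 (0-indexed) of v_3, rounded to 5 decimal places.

Lv0 = (3.000000, 6.000000); divide by 6.000000 → v1 = (0.500000, 1.000000)
Lv1 = (7.500000, 9.000000); divide by 9.000000 → v2 = (0.833333, 1.000000)
Lv2 = (8.500000, 11.000000); divide by 11.000000 → v3 = (0.772727, 1.000000)
Requested entry of v3: 459/594 = 0.77273

0.77273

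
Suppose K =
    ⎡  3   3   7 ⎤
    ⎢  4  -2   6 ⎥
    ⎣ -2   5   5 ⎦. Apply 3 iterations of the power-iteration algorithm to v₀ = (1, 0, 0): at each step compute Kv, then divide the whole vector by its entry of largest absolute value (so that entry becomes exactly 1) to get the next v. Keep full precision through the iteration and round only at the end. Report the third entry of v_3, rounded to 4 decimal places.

Kv0 = (3.00000, 4.00000, -2.00000); divide by 4.00000 → v1 = (0.75000, 1.00000, -0.50000)
Kv1 = (1.75000, -2.00000, 1.00000); divide by -2.00000 → v2 = (-0.87500, 1.00000, -0.50000)
Kv2 = (-3.12500, -8.50000, 4.25000); divide by -8.50000 → v3 = (0.36765, 1.00000, -0.50000)
Requested entry of v3: -34/68 = -0.5000

-0.5000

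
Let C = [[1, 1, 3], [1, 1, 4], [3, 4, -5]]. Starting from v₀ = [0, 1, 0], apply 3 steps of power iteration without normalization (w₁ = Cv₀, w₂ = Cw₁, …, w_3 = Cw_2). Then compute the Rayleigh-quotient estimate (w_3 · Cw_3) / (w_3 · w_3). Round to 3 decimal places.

λ ≈ -6.021

w1 = Cv₀ = (1·0 + 1·1 + 3·0; 1·0 + 1·1 + 4·0; 3·0 + 4·1 + (-5)·0) = (1, 1, 4)
w2 = Cw1 = (1·1 + 1·1 + 3·4; 1·1 + 1·1 + 4·4; 3·1 + 4·1 + (-5)·4) = (14, 18, -13)
w3 = Cw2 = (-7, -20, 179)
Cw3 = (510, 689, -996)
w3·Cw3 = (-7)·510 + (-20)·689 + 179·(-996) = -195634; w3·w3 = (-7)·(-7) + (-20)·(-20) + 179·179 = 32490
λ ≈ -195634/32490 = -6.021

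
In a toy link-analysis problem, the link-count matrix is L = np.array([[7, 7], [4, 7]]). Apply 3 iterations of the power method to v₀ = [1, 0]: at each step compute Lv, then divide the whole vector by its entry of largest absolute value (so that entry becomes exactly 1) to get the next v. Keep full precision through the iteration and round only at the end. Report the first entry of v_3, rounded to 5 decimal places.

Lv0 = (7.000000, 4.000000); divide by 7.000000 → v1 = (1.000000, 0.571429)
Lv1 = (11.000000, 8.000000); divide by 11.000000 → v2 = (1.000000, 0.727273)
Lv2 = (12.090909, 9.090909); divide by 12.090909 → v3 = (1.000000, 0.751880)
Requested entry of v3: 931/931 = 1.00000

1.00000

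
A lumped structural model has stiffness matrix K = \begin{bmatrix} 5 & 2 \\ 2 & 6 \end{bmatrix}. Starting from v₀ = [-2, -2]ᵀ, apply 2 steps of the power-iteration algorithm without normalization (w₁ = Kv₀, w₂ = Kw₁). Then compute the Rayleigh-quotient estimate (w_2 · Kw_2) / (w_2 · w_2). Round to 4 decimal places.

w1 = Kv₀ = (-14, -16)
w2 = Kw1 = (-102, -124)
Kw2 = (-758, -948)
w2·Kw2 = (-102)·(-758) + (-124)·(-948) = 194868; w2·w2 = (-102)·(-102) + (-124)·(-124) = 25780
λ ≈ 194868/25780 = 7.5589

7.5589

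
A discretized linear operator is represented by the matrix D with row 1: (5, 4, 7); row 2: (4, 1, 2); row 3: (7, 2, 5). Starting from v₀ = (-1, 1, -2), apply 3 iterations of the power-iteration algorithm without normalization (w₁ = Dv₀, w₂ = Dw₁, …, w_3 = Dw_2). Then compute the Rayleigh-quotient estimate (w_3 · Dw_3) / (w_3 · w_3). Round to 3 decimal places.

w1 = Dv₀ = (-15, -7, -15)
w2 = Dw1 = (-208, -97, -194)
w3 = Dw2 = (-2786, -1317, -2620)
Dw3 = (-37538, -17701, -35236)
w3·Dw3 = (-2786)·(-37538) + (-1317)·(-17701) + (-2620)·(-35236) = 220211405; w3·w3 = (-2786)·(-2786) + (-1317)·(-1317) + (-2620)·(-2620) = 16360685
λ ≈ 220211405/16360685 = 13.460

λ ≈ 13.460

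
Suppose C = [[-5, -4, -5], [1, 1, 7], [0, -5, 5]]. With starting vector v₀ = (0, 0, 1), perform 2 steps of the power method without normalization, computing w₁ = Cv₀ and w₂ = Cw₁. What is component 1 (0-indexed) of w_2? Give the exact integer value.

w1 = Cv₀ = ((-5)·0 + (-4)·0 + (-5)·1; 1·0 + 1·0 + 7·1; 0·0 + (-5)·0 + 5·1) = (-5, 7, 5)
w2 = Cw1 = ((-5)·(-5) + (-4)·7 + (-5)·5; 1·(-5) + 1·7 + 7·5; 0·(-5) + (-5)·7 + 5·5) = (-28, 37, -10)
The requested component of w2 is 37.

37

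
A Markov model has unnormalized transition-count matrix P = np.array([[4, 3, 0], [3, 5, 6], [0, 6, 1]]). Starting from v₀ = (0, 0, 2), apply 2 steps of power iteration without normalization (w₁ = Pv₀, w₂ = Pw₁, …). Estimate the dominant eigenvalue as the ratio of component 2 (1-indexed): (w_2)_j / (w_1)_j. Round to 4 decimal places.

w1 = Pv₀ = (0, 12, 2)
w2 = Pw1 = (36, 72, 74)
Ratio at component: 72 / 12 = 6.0000

6.0000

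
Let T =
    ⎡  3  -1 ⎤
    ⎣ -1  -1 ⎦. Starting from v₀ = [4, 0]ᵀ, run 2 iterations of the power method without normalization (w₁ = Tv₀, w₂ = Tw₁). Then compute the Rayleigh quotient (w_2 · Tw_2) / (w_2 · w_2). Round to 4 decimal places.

w1 = Tv₀ = (12, -4)
w2 = Tw1 = (40, -8)
Tw2 = (128, -32)
w2·Tw2 = 40·128 + (-8)·(-32) = 5376; w2·w2 = 40·40 + (-8)·(-8) = 1664
λ ≈ 5376/1664 = 3.2308

λ ≈ 3.2308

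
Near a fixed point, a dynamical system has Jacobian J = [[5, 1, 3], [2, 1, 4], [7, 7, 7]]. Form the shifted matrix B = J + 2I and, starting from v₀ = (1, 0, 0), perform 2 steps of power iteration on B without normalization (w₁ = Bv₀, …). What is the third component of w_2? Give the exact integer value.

B = J + 2I has rows (7, 1, 3); (2, 3, 4); (7, 7, 9)
w1 = Bv₀ = (7, 2, 7)
w2 = Bw1 = (72, 48, 126)
Requested component of w2: 126

126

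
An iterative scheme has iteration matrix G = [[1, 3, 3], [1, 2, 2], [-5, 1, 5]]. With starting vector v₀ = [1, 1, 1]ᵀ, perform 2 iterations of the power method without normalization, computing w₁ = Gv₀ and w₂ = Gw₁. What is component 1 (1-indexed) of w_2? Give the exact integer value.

w1 = Gv₀ = (1·1 + 3·1 + 3·1; 1·1 + 2·1 + 2·1; (-5)·1 + 1·1 + 5·1) = (7, 5, 1)
w2 = Gw1 = (1·7 + 3·5 + 3·1; 1·7 + 2·5 + 2·1; (-5)·7 + 1·5 + 5·1) = (25, 19, -25)
The requested component of w2 is 25.

25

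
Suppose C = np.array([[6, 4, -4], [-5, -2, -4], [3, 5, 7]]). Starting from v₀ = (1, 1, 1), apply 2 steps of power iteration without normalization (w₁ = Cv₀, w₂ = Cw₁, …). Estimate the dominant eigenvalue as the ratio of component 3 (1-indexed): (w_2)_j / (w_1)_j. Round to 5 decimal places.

w1 = Cv₀ = (6·1 + 4·1 + (-4)·1; (-5)·1 + (-2)·1 + (-4)·1; 3·1 + 5·1 + 7·1) = (6, -11, 15)
w2 = Cw1 = (6·6 + 4·(-11) + (-4)·15; (-5)·6 + (-2)·(-11) + (-4)·15; 3·6 + 5·(-11) + 7·15) = (-68, -68, 68)
Ratio at component: 68 / 15 = 4.53333

λ ≈ 4.53333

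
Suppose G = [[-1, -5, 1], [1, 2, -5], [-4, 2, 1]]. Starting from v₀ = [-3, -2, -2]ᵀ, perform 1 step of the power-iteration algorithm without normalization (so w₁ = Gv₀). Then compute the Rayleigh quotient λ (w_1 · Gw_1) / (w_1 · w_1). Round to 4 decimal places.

w1 = Gv₀ = (11, 3, 6)
Gw1 = (-20, -13, -32)
w1·Gw1 = 11·(-20) + 3·(-13) + 6·(-32) = -451; w1·w1 = 11·11 + 3·3 + 6·6 = 166
λ ≈ -451/166 = -2.7169

λ ≈ -2.7169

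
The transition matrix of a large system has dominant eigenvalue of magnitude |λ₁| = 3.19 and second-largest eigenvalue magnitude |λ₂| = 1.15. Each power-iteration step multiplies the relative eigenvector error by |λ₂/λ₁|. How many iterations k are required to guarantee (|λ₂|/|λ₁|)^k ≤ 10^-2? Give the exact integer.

|λ₂/λ₁| = 1.15/3.19 = 0.36050
Need k ≥ ln(10^-2) / ln(0.36050) = -4.6052 / -1.0203 ≈ 4.514
Smallest integer k satisfying the bound: 5

5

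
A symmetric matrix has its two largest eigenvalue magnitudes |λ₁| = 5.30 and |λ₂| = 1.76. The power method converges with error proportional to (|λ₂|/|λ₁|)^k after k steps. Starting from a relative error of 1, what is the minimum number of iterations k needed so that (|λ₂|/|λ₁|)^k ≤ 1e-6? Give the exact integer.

|λ₂/λ₁| = 1.76/5.30 = 0.33208
Need k ≥ ln(1e-6) / ln(0.33208) = -13.8155 / -1.1024 ≈ 12.532
Smallest integer k satisfying the bound: 13

13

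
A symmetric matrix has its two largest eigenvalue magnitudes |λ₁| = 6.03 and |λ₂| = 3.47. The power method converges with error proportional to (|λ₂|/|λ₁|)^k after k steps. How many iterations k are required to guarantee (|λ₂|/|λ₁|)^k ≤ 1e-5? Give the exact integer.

21

|λ₂/λ₁| = 3.47/6.03 = 0.57546
Need k ≥ ln(1e-5) / ln(0.57546) = -11.5129 / -0.5526 ≈ 20.834
Smallest integer k satisfying the bound: 21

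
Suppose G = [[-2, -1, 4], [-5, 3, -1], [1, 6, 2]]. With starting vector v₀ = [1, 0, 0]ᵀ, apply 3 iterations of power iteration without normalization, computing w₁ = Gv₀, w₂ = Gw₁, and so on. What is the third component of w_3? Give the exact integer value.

-83

w1 = Gv₀ = (-2, -5, 1)
w2 = Gw1 = (13, -6, -30)
w3 = Gw2 = (-140, -53, -83)
The requested component of w3 is -83.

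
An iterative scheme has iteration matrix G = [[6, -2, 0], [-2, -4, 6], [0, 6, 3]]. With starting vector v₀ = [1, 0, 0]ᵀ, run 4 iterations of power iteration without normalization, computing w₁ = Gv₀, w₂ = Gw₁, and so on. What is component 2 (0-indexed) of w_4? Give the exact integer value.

-996

w1 = Gv₀ = (6, -2, 0)
w2 = Gw1 = (40, -4, -12)
w3 = Gw2 = (248, -136, -60)
w4 = Gw3 = (1760, -312, -996)
The requested component of w4 is -996.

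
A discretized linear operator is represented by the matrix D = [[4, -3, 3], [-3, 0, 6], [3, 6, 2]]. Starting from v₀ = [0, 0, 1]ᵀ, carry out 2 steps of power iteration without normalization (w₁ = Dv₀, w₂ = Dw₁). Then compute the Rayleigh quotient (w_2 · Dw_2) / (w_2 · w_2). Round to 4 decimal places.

2.7245

w1 = Dv₀ = (4·0 + (-3)·0 + 3·1; (-3)·0 + 0·0 + 6·1; 3·0 + 6·0 + 2·1) = (3, 6, 2)
w2 = Dw1 = (4·3 + (-3)·6 + 3·2; (-3)·3 + 0·6 + 6·2; 3·3 + 6·6 + 2·2) = (0, 3, 49)
Dw2 = (138, 294, 116)
w2·Dw2 = 0·138 + 3·294 + 49·116 = 6566; w2·w2 = 0·0 + 3·3 + 49·49 = 2410
λ ≈ 6566/2410 = 2.7245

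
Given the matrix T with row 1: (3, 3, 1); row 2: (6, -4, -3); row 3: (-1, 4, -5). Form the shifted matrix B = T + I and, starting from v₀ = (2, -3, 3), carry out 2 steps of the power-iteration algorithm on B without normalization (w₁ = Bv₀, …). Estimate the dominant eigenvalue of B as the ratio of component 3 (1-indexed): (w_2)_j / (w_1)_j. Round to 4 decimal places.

B = T + I has rows (4, 3, 1); (6, -3, -3); (-1, 4, -4)
w1 = Bv₀ = (4·2 + 3·(-3) + 1·3; 6·2 + (-3)·(-3) + (-3)·3; (-1)·2 + 4·(-3) + (-4)·3) = (2, 12, -26)
w2 = Bw1 = (4·2 + 3·12 + 1·(-26); 6·2 + (-3)·12 + (-3)·(-26); (-1)·2 + 4·12 + (-4)·(-26)) = (18, 54, 150)
Ratio: 150/-26 = -5.7692

-5.7692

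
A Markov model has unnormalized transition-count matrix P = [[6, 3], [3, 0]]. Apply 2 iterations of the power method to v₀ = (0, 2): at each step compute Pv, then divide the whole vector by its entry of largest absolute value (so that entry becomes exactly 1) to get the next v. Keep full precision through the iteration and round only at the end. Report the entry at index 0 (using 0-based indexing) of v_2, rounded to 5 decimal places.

Pv0 = (6.000000, 0.000000); divide by 6.000000 → v1 = (1.000000, 0.000000)
Pv1 = (6.000000, 3.000000); divide by 6.000000 → v2 = (1.000000, 0.500000)
Requested entry of v2: 36/36 = 1.00000

1.00000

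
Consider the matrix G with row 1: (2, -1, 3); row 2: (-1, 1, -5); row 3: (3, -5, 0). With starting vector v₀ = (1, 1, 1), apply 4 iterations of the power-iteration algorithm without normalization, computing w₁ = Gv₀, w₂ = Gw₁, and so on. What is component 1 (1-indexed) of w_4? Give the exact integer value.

487

w1 = Gv₀ = (2·1 + (-1)·1 + 3·1; (-1)·1 + 1·1 + (-5)·1; 3·1 + (-5)·1 + 0·1) = (4, -5, -2)
w2 = Gw1 = (2·4 + (-1)·(-5) + 3·(-2); (-1)·4 + 1·(-5) + (-5)·(-2); 3·4 + (-5)·(-5) + 0·(-2)) = (7, 1, 37)
w3 = Gw2 = (124, -191, 16)
w4 = Gw3 = (487, -395, 1327)
The requested component of w4 is 487.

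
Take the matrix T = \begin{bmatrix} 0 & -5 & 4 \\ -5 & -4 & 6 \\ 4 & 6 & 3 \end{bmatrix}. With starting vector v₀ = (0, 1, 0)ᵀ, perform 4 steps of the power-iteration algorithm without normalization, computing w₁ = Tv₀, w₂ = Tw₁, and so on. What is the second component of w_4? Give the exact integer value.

w1 = Tv₀ = (-5, -4, 6)
w2 = Tw1 = (44, 77, -26)
w3 = Tw2 = (-489, -684, 560)
w4 = Tw3 = (5660, 8541, -4380)
The requested component of w4 is 8541.

8541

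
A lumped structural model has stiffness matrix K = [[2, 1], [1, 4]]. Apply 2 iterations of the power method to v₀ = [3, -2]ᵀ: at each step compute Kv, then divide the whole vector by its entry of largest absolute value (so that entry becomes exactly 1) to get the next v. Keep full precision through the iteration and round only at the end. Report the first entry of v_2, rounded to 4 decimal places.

-0.1875

Kv0 = (4.00000, -5.00000); divide by -5.00000 → v1 = (-0.80000, 1.00000)
Kv1 = (-0.60000, 3.20000); divide by 3.20000 → v2 = (-0.18750, 1.00000)
Requested entry of v2: 3/-16 = -0.1875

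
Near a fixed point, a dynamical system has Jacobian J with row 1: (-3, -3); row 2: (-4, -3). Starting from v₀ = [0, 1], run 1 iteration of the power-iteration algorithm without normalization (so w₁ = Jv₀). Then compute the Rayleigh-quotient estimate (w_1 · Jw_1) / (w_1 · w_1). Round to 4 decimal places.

λ ≈ -6.5000

w1 = Jv₀ = (-3, -3)
Jw1 = (18, 21)
w1·Jw1 = (-3)·18 + (-3)·21 = -117; w1·w1 = (-3)·(-3) + (-3)·(-3) = 18
λ ≈ -117/18 = -6.5000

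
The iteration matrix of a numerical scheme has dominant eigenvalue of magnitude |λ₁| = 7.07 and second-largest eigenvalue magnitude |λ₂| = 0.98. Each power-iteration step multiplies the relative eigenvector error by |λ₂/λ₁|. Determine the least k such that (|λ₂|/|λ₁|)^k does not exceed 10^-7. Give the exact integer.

9

|λ₂/λ₁| = 0.98/7.07 = 0.13861
Need k ≥ ln(10^-7) / ln(0.13861) = -16.1181 / -1.9761 ≈ 8.157
Smallest integer k satisfying the bound: 9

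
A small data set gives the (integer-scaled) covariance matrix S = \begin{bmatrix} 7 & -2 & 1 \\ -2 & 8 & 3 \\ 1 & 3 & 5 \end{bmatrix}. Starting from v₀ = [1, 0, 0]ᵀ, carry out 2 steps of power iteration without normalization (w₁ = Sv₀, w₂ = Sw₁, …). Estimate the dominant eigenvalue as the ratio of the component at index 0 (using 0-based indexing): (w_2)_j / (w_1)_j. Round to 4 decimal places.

w1 = Sv₀ = (7, -2, 1)
w2 = Sw1 = (54, -27, 6)
Ratio at component: 54 / 7 = 7.7143

λ ≈ 7.7143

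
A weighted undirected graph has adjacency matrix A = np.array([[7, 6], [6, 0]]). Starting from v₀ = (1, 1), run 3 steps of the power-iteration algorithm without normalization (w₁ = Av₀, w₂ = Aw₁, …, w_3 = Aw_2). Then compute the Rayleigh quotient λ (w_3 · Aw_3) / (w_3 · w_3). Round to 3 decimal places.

λ ≈ 10.445

w1 = Av₀ = (7·1 + 6·1; 6·1 + 0·1) = (13, 6)
w2 = Aw1 = (7·13 + 6·6; 6·13 + 0·6) = (127, 78)
w3 = Aw2 = (1357, 762)
Aw3 = (14071, 8142)
w3·Aw3 = 1357·14071 + 762·8142 = 25298551; w3·w3 = 1357·1357 + 762·762 = 2422093
λ ≈ 25298551/2422093 = 10.445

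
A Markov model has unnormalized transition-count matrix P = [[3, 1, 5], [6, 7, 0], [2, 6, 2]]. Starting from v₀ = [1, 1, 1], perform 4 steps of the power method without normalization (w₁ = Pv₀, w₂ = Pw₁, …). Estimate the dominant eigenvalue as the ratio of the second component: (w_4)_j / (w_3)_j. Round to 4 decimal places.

10.8392

w1 = Pv₀ = (9, 13, 10)
w2 = Pw1 = (90, 145, 116)
w3 = Pw2 = (995, 1555, 1282)
w4 = Pw3 = (10950, 16855, 13884)
Ratio at component: 16855 / 1555 = 10.8392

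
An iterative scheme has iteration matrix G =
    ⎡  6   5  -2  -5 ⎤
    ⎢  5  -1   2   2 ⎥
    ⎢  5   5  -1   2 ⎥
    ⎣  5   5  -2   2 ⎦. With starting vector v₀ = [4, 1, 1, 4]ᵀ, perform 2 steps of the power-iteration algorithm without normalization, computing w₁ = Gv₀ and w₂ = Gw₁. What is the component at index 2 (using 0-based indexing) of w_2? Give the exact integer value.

w1 = Gv₀ = (6·4 + 5·1 + (-2)·1 + (-5)·4; 5·4 + (-1)·1 + 2·1 + 2·4; 5·4 + 5·1 + (-1)·1 + 2·4; 5·4 + 5·1 + (-2)·1 + 2·4) = (7, 29, 32, 31)
w2 = Gw1 = (6·7 + 5·29 + (-2)·32 + (-5)·31; 5·7 + (-1)·29 + 2·32 + 2·31; 5·7 + 5·29 + (-1)·32 + 2·31; 5·7 + 5·29 + (-2)·32 + 2·31) = (-32, 132, 210, 178)
The requested component of w2 is 210.

210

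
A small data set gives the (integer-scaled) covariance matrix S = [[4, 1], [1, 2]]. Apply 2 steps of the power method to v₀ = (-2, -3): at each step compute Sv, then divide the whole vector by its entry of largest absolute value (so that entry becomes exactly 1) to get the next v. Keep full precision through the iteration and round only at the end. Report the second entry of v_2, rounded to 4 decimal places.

Sv0 = (-11.00000, -8.00000); divide by -11.00000 → v1 = (1.00000, 0.72727)
Sv1 = (4.72727, 2.45455); divide by 4.72727 → v2 = (1.00000, 0.51923)
Requested entry of v2: -27/-52 = 0.5192

0.5192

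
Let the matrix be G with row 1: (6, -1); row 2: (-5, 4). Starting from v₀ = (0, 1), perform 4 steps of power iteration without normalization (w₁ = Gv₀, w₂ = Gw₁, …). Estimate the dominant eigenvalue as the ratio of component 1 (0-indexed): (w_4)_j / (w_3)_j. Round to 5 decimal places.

w1 = Gv₀ = (6·0 + (-1)·1; (-5)·0 + 4·1) = (-1, 4)
w2 = Gw1 = (6·(-1) + (-1)·4; (-5)·(-1) + 4·4) = (-10, 21)
w3 = Gw2 = (-81, 134)
w4 = Gw3 = (-620, 941)
Ratio at component: 941 / 134 = 7.02239

7.02239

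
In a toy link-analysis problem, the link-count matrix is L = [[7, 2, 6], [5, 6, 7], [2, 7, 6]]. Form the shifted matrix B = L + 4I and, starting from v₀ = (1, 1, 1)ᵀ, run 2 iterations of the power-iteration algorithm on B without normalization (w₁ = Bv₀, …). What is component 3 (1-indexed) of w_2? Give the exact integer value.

B = L + 4I has rows (11, 2, 6); (5, 10, 7); (2, 7, 10)
w1 = Bv₀ = (11·1 + 2·1 + 6·1; 5·1 + 10·1 + 7·1; 2·1 + 7·1 + 10·1) = (19, 22, 19)
w2 = Bw1 = (11·19 + 2·22 + 6·19; 5·19 + 10·22 + 7·19; 2·19 + 7·22 + 10·19) = (367, 448, 382)
Requested component of w2: 382

382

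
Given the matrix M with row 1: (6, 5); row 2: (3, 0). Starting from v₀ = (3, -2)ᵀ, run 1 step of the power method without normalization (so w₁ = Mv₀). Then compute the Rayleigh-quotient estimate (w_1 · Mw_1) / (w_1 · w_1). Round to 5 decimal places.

λ ≈ 6.62069

w1 = Mv₀ = (8, 9)
Mw1 = (93, 24)
w1·Mw1 = 8·93 + 9·24 = 960; w1·w1 = 8·8 + 9·9 = 145
λ ≈ 960/145 = 6.62069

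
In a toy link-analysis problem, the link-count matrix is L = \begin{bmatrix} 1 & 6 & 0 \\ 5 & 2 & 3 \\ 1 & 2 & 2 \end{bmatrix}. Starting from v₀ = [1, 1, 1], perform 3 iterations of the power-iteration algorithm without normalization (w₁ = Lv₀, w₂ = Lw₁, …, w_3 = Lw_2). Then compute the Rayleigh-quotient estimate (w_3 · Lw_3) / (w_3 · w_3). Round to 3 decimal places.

w1 = Lv₀ = (1·1 + 6·1 + 0·1; 5·1 + 2·1 + 3·1; 1·1 + 2·1 + 2·1) = (7, 10, 5)
w2 = Lw1 = (1·7 + 6·10 + 0·5; 5·7 + 2·10 + 3·5; 1·7 + 2·10 + 2·5) = (67, 70, 37)
w3 = Lw2 = (487, 586, 281)
Lw3 = (4003, 4450, 2221)
w3·Lw3 = 487·4003 + 586·4450 + 281·2221 = 5181262; w3·w3 = 487·487 + 586·586 + 281·281 = 659526
λ ≈ 5181262/659526 = 7.856

7.856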